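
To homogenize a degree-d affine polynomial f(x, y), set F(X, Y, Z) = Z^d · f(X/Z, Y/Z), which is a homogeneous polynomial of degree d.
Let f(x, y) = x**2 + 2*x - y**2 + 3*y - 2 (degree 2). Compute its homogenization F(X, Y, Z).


F(X, Y, Z) = X**2 + 2*X*Z - Y**2 + 3*Y*Z - 2*Z**2

deg(f) = 2.
Substitute x = X/Z, y = Y/Z into f, then multiply by Z^2.
  monomial 1·x^2·y^0 ↦ 1·X^2·Y^0·Z^0.
  monomial 2·x^1·y^0 ↦ 2·X^1·Y^0·Z^1.
  monomial -1·x^0·y^2 ↦ -1·X^0·Y^2·Z^0.
  monomial 3·x^0·y^1 ↦ 3·X^0·Y^1·Z^1.
  monomial -2·x^0·y^0 ↦ -2·X^0·Y^0·Z^2.
Collecting: F(X, Y, Z) = X**2 + 2*X*Z - Y**2 + 3*Y*Z - 2*Z**2.


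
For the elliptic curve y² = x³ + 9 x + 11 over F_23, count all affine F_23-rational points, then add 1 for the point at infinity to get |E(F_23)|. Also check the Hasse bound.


Affine points = {(7, 7), (7, 16), (9, 4), (9, 19), (13, 5), (13, 18), (14, 11), (14, 12), (15, 5), (15, 18), (18, 5), (18, 18), (19, 7), (19, 16), (20, 7), (20, 16), (21, 10), (21, 13), (22, 1), (22, 22)}; affine count = 20; |E(F_23)| = 21.

Discriminant check: Δ ∝ 4a³ + 27b² = 4·9³ + 27·11² = 4·729 + 27·121 ≡ 19 (mod 23). Nonzero ⇒ E is nonsingular.
For each x ∈ F_23, compute rhs = x³ + 9·x + 11 mod 23, then count y ∈ F_23 with y² ≡ rhs.
  x = 0: rhs = 11, matching y values: none (0 points).
  x = 1: rhs = 21, matching y values: none (0 points).
  x = 2: rhs = 14, matching y values: none (0 points).
  x = 3: rhs = 19, matching y values: none (0 points).
  x = 4: rhs = 19, matching y values: none (0 points).
  x = 5: rhs = 20, matching y values: none (0 points).
  x = 6: rhs = 5, matching y values: none (0 points).
  x = 7: rhs = 3, matching y values: 7, 16 (2 points).
  x = 8: rhs = 20, matching y values: none (0 points).
  x = 9: rhs = 16, matching y values: 4, 19 (2 points).
  x = 10: rhs = 20, matching y values: none (0 points).
  x = 11: rhs = 15, matching y values: none (0 points).
  x = 12: rhs = 7, matching y values: none (0 points).
  x = 13: rhs = 2, matching y values: 5, 18 (2 points).
  x = 14: rhs = 6, matching y values: 11, 12 (2 points).
  x = 15: rhs = 2, matching y values: 5, 18 (2 points).
  x = 16: rhs = 19, matching y values: none (0 points).
  x = 17: rhs = 17, matching y values: none (0 points).
  x = 18: rhs = 2, matching y values: 5, 18 (2 points).
  x = 19: rhs = 3, matching y values: 7, 16 (2 points).
  x = 20: rhs = 3, matching y values: 7, 16 (2 points).
  x = 21: rhs = 8, matching y values: 10, 13 (2 points).
  x = 22: rhs = 1, matching y values: 1, 22 (2 points).
Total affine count: 20.
Full point count |E(F_23)| = 20 + 1 = 21.
Hasse bound: |21 − (23+1)| = |-3| = 3 ≤ 2√23 ≈ 9.5917 ✓.


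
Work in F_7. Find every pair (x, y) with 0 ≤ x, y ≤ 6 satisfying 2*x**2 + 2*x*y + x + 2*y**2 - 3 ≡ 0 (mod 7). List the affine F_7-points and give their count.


Affine F_7-points: {(1, 0), (1, 6), (2, 0), (2, 5), (3, 5), (3, 6)}; count = 6.

For each of the 49 pairs (x, y) ∈ F_7², evaluate f(x, y) mod 7. Record the zeros.
  x = 0: [0↦4, 1↦6, 2↦5, 3↦1, 4↦1, 5↦5, 6↦6]  zeros at y ∈ ∅
  x = 1: [0↦0, 1↦4, 2↦5, 3↦3, 4↦5, 5↦4, 6↦0]  zeros at y ∈ {0, 6}
  x = 2: [0↦0, 1↦6, 2↦2, 3↦2, 4↦6, 5↦0, 6↦5]  zeros at y ∈ {0, 5}
  x = 3: [0↦4, 1↦5, 2↦3, 3↦5, 4↦4, 5↦0, 6↦0]  zeros at y ∈ {5, 6}
  x = 4: [0↦5, 1↦1, 2↦1, 3↦5, 4↦6, 5↦4, 6↦6]  zeros at y ∈ ∅
  x = 5: [0↦3, 1↦1, 2↦3, 3↦2, 4↦5, 5↦5, 6↦2]  zeros at y ∈ ∅
  x = 6: [0↦5, 1↦5, 2↦2, 3↦3, 4↦1, 5↦3, 6↦2]  zeros at y ∈ ∅
Collecting zeros: affine points = {(1, 0), (1, 6), (2, 0), (2, 5), (3, 5), (3, 6)}.
Total count |C(F_7)_aff| = 6.


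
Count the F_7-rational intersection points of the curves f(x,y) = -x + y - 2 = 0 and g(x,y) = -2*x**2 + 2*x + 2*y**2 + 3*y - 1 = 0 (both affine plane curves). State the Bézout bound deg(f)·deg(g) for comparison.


Common zeros: {(6, 1)}; count = 1; Bézout bound = 2.

deg(f) = 1, deg(g) = 2, so Bézout bound = 2.
Scan x ∈ F_7. For each x, list the y ∈ F_7 with f(x, y) ≡ 0 and those with g(x, y) ≡ 0 (mod 7); the common zeros in that column are the intersection.
  x = 0: f ≡ 0 at y ∈ {2}; g ≡ 0 at y ∈ ∅; common: ∅.
  x = 1: f ≡ 0 at y ∈ {3}; g ≡ 0 at y ∈ ∅; common: ∅.
  x = 2: f ≡ 0 at y ∈ {4}; g ≡ 0 at y ∈ {1}; common: ∅.
  x = 3: f ≡ 0 at y ∈ {5}; g ≡ 0 at y ∈ {3, 6}; common: ∅.
  x = 4: f ≡ 0 at y ∈ {6}; g ≡ 0 at y ∈ ∅; common: ∅.
  x = 5: f ≡ 0 at y ∈ {0}; g ≡ 0 at y ∈ {3, 6}; common: ∅.
  x = 6: f ≡ 0 at y ∈ {1}; g ≡ 0 at y ∈ {1}; common: {1}.
Collecting: common zeros = {(6, 1)}, so the count is 1.
Comparison with the Bézout bound: 1 ≤ 2 = deg(f)·deg(g), as expected for curves with no common component (the affine F_7-count falls short of the bound because intersections may lie at infinity, over extension fields, or carry multiplicity).


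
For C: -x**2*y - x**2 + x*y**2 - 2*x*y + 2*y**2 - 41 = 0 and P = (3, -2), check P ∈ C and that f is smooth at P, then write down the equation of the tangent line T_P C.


Tangent line at P: 14*x - 35*y - 112 = 0.

Step 1: f(3, -2) = 0, so P lies on C.
Step 2: partial derivatives
  f_x(x, y) = -2*x*y - 2*x + y**2 - 2*y, f_y(x, y) = -x**2 + 2*x*y - 2*x + 4*y.
  f_x(P) = 14, f_y(P) = -35 (gradient nonzero, so P is smooth).
Step 3: tangent line at P: 14·(x − 3) + -35·(y − -2) = 0.
Expanding: 14*x - 35*y - 112 = 0.


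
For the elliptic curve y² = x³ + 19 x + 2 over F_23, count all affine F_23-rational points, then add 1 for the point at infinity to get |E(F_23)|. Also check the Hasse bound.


Affine points = {(0, 5), (0, 18), (2, 5), (2, 18), (4, 2), (4, 21), (7, 8), (7, 15), (11, 1), (11, 22), (12, 7), (12, 16), (13, 10), (13, 13), (16, 3), (16, 20), (18, 9), (18, 14), (19, 0), (21, 5), (21, 18)}; affine count = 21; |E(F_23)| = 22.

Discriminant check: Δ ∝ 4a³ + 27b² = 4·19³ + 27·2² = 4·6859 + 27·4 ≡ 13 (mod 23). Nonzero ⇒ E is nonsingular.
For each x ∈ F_23, compute rhs = x³ + 19·x + 2 mod 23, then count y ∈ F_23 with y² ≡ rhs.
  x = 0: rhs = 2, matching y values: 5, 18 (2 points).
  x = 1: rhs = 22, matching y values: none (0 points).
  x = 2: rhs = 2, matching y values: 5, 18 (2 points).
  x = 3: rhs = 17, matching y values: none (0 points).
  x = 4: rhs = 4, matching y values: 2, 21 (2 points).
  x = 5: rhs = 15, matching y values: none (0 points).
  x = 6: rhs = 10, matching y values: none (0 points).
  x = 7: rhs = 18, matching y values: 8, 15 (2 points).
  x = 8: rhs = 22, matching y values: none (0 points).
  x = 9: rhs = 5, matching y values: none (0 points).
  x = 10: rhs = 19, matching y values: none (0 points).
  x = 11: rhs = 1, matching y values: 1, 22 (2 points).
  x = 12: rhs = 3, matching y values: 7, 16 (2 points).
  x = 13: rhs = 8, matching y values: 10, 13 (2 points).
  x = 14: rhs = 22, matching y values: none (0 points).
  x = 15: rhs = 5, matching y values: none (0 points).
  x = 16: rhs = 9, matching y values: 3, 20 (2 points).
  x = 17: rhs = 17, matching y values: none (0 points).
  x = 18: rhs = 12, matching y values: 9, 14 (2 points).
  x = 19: rhs = 0, matching y values: 0 (1 points).
  x = 20: rhs = 10, matching y values: none (0 points).
  x = 21: rhs = 2, matching y values: 5, 18 (2 points).
  x = 22: rhs = 5, matching y values: none (0 points).
Total affine count: 21.
Full point count |E(F_23)| = 21 + 1 = 22.
Hasse bound: |22 − (23+1)| = |-2| = 2 ≤ 2√23 ≈ 9.5917 ✓.


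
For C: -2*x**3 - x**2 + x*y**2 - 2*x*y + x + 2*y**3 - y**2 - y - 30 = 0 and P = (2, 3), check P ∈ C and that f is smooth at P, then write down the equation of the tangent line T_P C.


Tangent line at P: -24*x + 55*y - 117 = 0.

Step 1: f(2, 3) = 0, so P lies on C.
Step 2: partial derivatives
  f_x(x, y) = -6*x**2 - 2*x + y**2 - 2*y + 1, f_y(x, y) = 2*x*y - 2*x + 6*y**2 - 2*y - 1.
  f_x(P) = -24, f_y(P) = 55 (gradient nonzero, so P is smooth).
Step 3: tangent line at P: -24·(x − 2) + 55·(y − 3) = 0.
Expanding: -24*x + 55*y - 117 = 0.


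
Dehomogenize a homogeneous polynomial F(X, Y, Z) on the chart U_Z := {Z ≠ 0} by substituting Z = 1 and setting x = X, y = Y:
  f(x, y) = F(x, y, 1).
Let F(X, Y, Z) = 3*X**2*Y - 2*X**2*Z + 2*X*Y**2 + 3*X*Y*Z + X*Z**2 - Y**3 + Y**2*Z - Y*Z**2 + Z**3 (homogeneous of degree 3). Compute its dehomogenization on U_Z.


f(x, y) = 3*x**2*y - 2*x**2 + 2*x*y**2 + 3*x*y + x - y**3 + y**2 - y + 1

On U_Z we set Z = 1. Each monomial c·X^i·Y^j·Z^k in F becomes c·x^i·y^j·1^k = c·x^i·y^j.
Substituting Z = 1: F(X, Y, 1) = 3*x**2*y - 2*x**2 + 2*x*y**2 + 3*x*y + x - y**3 + y**2 - y + 1.
Note: deg(f) ≤ deg(F) = 3; strict inequality happens when F is divisible by Z (lost terms).


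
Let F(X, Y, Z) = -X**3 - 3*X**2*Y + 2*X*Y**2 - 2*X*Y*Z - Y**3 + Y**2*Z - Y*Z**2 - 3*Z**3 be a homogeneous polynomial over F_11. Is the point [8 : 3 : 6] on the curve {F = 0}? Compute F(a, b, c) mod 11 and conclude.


F(8,3,6) ≡ 8 (mod 11); P is NOT on the curve.

Evaluate F(8, 3, 6) term-by-term (mod 11).
  -X**3 ↦ -1·512·1·1 = -512
  -3*X**2*Y ↦ -3·64·3·1 = -576
  2*X*Y**2 ↦ 2·8·9·1 = 144
  -2*X*Y*Z ↦ -2·8·3·6 = -288
  -Y**3 ↦ -1·1·27·1 = -27
  Y**2*Z ↦ 1·1·9·6 = 54
  -Y*Z**2 ↦ -1·1·3·36 = -108
  -3*Z**3 ↦ -3·1·1·216 = -648
Sum: F(8, 3, 6) = (-512) + (-576) + (144) + (-288) + (-27) + (54) + (-108) + (-648) = -1961.
Reducing mod 11: -1961 ≡ 8 (mod 11).
Since F(a, b, c) ≡ 8 ≠ 0 (mod 11), P does NOT lie on the curve.


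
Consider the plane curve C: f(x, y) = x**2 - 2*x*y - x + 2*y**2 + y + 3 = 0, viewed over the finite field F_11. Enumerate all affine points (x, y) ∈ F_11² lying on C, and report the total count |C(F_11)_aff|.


Affine F_11-points: {(6, 0)}; count = 1.

For each of the 121 pairs (x, y) ∈ F_11², evaluate f(x, y) mod 11. Record the zeros.
  x = 0: [0↦3, 1↦6, 2↦2, 3↦2, 4↦6, 5↦3, 6↦4, 7↦9, 8↦7, 9↦9, 10↦4]  zeros at y ∈ ∅
  x = 1: [0↦3, 1↦4, 2↦9, 3↦7, 4↦9, 5↦4, 6↦3, 7↦6, 8↦2, 9↦2, 10↦6]  zeros at y ∈ ∅
  x = 2: [0↦5, 1↦4, 2↦7, 3↦3, 4↦3, 5↦7, 6↦4, 7↦5, 8↦10, 9↦8, 10↦10]  zeros at y ∈ ∅
  x = 3: [0↦9, 1↦6, 2↦7, 3↦1, 4↦10, 5↦1, 6↦7, 7↦6, 8↦9, 9↦5, 10↦5]  zeros at y ∈ ∅
  x = 4: [0↦4, 1↦10, 2↦9, 3↦1, 4↦8, 5↦8, 6↦1, 7↦9, 8↦10, 9↦4, 10↦2]  zeros at y ∈ ∅
  x = 5: [0↦1, 1↦5, 2↦2, 3↦3, 4↦8, 5↦6, 6↦8, 7↦3, 8↦2, 9↦5, 10↦1]  zeros at y ∈ ∅
  x = 6: [0↦0, 1↦2, 2↦8, 3↦7, 4↦10, 5↦6, 6↦6, 7↦10, 8↦7, 9↦8, 10↦2]  zeros at y ∈ {0}
  x = 7: [0↦1, 1↦1, 2↦5, 3↦2, 4↦3, 5↦8, 6↦6, 7↦8, 8↦3, 9↦2, 10↦5]  zeros at y ∈ ∅
  x = 8: [0↦4, 1↦2, 2↦4, 3↦10, 4↦9, 5↦1, 6↦8, 7↦8, 8↦1, 9↦9, 10↦10]  zeros at y ∈ ∅
  x = 9: [0↦9, 1↦5, 2↦5, 3↦9, 4↦6, 5↦7, 6↦1, 7↦10, 8↦1, 9↦7, 10↦6]  zeros at y ∈ ∅
  x = 10: [0↦5, 1↦10, 2↦8, 3↦10, 4↦5, 5↦4, 6↦7, 7↦3, 8↦3, 9↦7, 10↦4]  zeros at y ∈ ∅
Collecting zeros: affine points = {(6, 0)}.
Total count |C(F_11)_aff| = 1.


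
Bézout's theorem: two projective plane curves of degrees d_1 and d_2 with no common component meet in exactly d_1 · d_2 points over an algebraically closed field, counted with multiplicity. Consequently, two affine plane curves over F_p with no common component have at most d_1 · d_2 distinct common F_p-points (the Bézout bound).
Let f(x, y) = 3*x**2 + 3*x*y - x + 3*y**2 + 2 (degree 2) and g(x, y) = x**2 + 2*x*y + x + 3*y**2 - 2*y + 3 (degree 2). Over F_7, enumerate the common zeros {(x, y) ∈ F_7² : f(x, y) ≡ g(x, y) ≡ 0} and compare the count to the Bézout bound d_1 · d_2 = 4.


Common zeros: {(2, 1), (3, 2), (6, 4)}; count = 3; Bézout bound = 4.

deg(f) = 2, deg(g) = 2, so Bézout bound = 4.
Scan x ∈ F_7. For each x, list the y ∈ F_7 with f(x, y) ≡ 0 and those with g(x, y) ≡ 0 (mod 7); the common zeros in that column are the intersection.
  x = 0: f ≡ 0 at y ∈ {2, 5}; g ≡ 0 at y ∈ ∅; common: ∅.
  x = 1: f ≡ 0 at y ∈ ∅; g ≡ 0 at y ∈ ∅; common: ∅.
  x = 2: f ≡ 0 at y ∈ {1, 4}; g ≡ 0 at y ∈ {1, 3}; common: {1}.
  x = 3: f ≡ 0 at y ∈ {2}; g ≡ 0 at y ∈ {2, 6}; common: {2}.
  x = 4: f ≡ 0 at y ∈ ∅; g ≡ 0 at y ∈ ∅; common: ∅.
  x = 5: f ≡ 0 at y ∈ ∅; g ≡ 0 at y ∈ {3, 6}; common: ∅.
  x = 6: f ≡ 0 at y ∈ {4}; g ≡ 0 at y ∈ {2, 4}; common: {4}.
Collecting: common zeros = {(2, 1), (3, 2), (6, 4)}, so the count is 3.
Comparison with the Bézout bound: 3 ≤ 4 = deg(f)·deg(g), as expected for curves with no common component (the affine F_7-count falls short of the bound because intersections may lie at infinity, over extension fields, or carry multiplicity).


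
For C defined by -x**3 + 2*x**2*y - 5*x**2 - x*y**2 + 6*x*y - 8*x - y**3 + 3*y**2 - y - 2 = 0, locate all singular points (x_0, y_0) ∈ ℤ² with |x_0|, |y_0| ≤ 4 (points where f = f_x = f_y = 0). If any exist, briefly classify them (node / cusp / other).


Singular points: {(-1, 1)}; classification: cusp.

Compute partial derivatives:
  f_x = -3*x**2 + 4*x*y - 10*x - y**2 + 6*y - 8.
  f_y = 2*x**2 - 2*x*y + 6*x - 3*y**2 + 6*y - 1.
Scan x_0 ∈ {−4, ..., 4}. For each x_0, f_y(x_0, y) is a polynomial in y; find its integer roots y ∈ {−4, ..., 4}, then test f_x and f at those candidates.
  x = -4: f_y(-4, y) = -3*y**2 + 14*y + 7; no integer root y with |y| ≤ 4.
  x = -3: f_y(-3, y) = -3*y**2 + 12*y - 1; no integer root y with |y| ≤ 4.
  x = -2: f_y(-2, y) = -3*y**2 + 10*y - 5; no integer root y with |y| ≤ 4.
  x = -1: f_y(-1, y) = -3*y**2 + 8*y - 5; vanishes at y ∈ {1}. (-1, 1): f_x = 0, f = 0 — SINGULAR.
  x = 0: f_y(0, y) = -3*y**2 + 6*y - 1; no integer root y with |y| ≤ 4.
  x = 1: f_y(1, y) = -3*y**2 + 4*y + 7; vanishes at y ∈ {-1}. (1, -1): f_x = -32 ≠ 0.
  x = 2: f_y(2, y) = -3*y**2 + 2*y + 19; no integer root y with |y| ≤ 4.
  x = 3: f_y(3, y) = 35 - 3*y**2; no integer root y with |y| ≤ 4.
  x = 4: f_y(4, y) = -3*y**2 - 2*y + 55; no integer root y with |y| ≤ 4.
Only singular point on the grid: (-1, 1).
Classify: substitute x = -1 + u, y = 1 + v and expand: f = -u**3 + 2*u**2*v - u*v**2 - v**3 + v**2.
No constant or linear terms (consistent with a singular point). Quadratic part: v**2. Cubic part: -u**3 + 2*u**2*v - u*v**2 - v**3.
The quadratic part v**2 is a perfect square, so there is a single (double) tangent line v = 0, i.e. y = 1. Restricting the cubic part to that line (v = 0) leaves -u**3 ≠ 0, so f is not divisible by v and the branch is v² ≈ u**3 to lowest order — this is a cusp.
Classification: cusp.


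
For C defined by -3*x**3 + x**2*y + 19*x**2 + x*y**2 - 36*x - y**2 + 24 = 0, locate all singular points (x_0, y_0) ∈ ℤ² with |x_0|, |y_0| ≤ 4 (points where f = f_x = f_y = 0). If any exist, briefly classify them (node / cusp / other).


Singular points: {(2, -2)}; classification: node.

Compute partial derivatives:
  f_x = -9*x**2 + 2*x*y + 38*x + y**2 - 36.
  f_y = x**2 + 2*x*y - 2*y.
Scan x_0 ∈ {−4, ..., 4}. For each x_0, f_y(x_0, y) is a polynomial in y; find its integer roots y ∈ {−4, ..., 4}, then test f_x and f at those candidates.
  x = -4: f_y(-4, y) = 16 - 10*y; no integer root y with |y| ≤ 4.
  x = -3: f_y(-3, y) = 9 - 8*y; no integer root y with |y| ≤ 4.
  x = -2: f_y(-2, y) = 4 - 6*y; no integer root y with |y| ≤ 4.
  x = -1: f_y(-1, y) = 1 - 4*y; no integer root y with |y| ≤ 4.
  x = 0: f_y(0, y) = -2*y; vanishes at y ∈ {0}. (0, 0): f_x = -36 ≠ 0.
  x = 1: f_y(1, y) = 1; no integer root y with |y| ≤ 4.
  x = 2: f_y(2, y) = 2*y + 4; vanishes at y ∈ {-2}. (2, -2): f_x = 0, f = 0 — SINGULAR.
  x = 3: f_y(3, y) = 4*y + 9; no integer root y with |y| ≤ 4.
  x = 4: f_y(4, y) = 6*y + 16; no integer root y with |y| ≤ 4.
Only singular point on the grid: (2, -2).
Classify: substitute x = 2 + u, y = -2 + v and expand: f = -3*u**3 + u**2*v - u**2 + u*v**2 + v**2.
No constant or linear terms (consistent with a singular point). Quadratic part: -u**2 + v**2. Cubic part: -3*u**3 + u**2*v + u*v**2.
The quadratic part v**2 - u**2 = (v − u)(v + u) splits into two distinct linear factors, so there are two distinct tangent lines y − -2 = ±(x − 2) — this is a node (ordinary double point).
Classification: node.


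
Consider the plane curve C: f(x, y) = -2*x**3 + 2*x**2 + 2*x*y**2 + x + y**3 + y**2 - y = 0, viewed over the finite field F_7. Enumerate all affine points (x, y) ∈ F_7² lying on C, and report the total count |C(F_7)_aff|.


Affine F_7-points: {(0, 0), (1, 5), (2, 3), (4, 4), (6, 5)}; count = 5.

For each of the 49 pairs (x, y) ∈ F_7², evaluate f(x, y) mod 7. Record the zeros.
  x = 0: [0↦0, 1↦1, 2↦3, 3↦5, 4↦6, 5↦5, 6↦1]  zeros at y ∈ {0}
  x = 1: [0↦1, 1↦4, 2↦5, 3↦3, 4↦4, 5↦0, 6↦4]  zeros at y ∈ {5}
  x = 2: [0↦1, 1↦6, 2↦6, 3↦0, 4↦1, 5↦1, 6↦6]  zeros at y ∈ {3}
  x = 3: [0↦2, 1↦2, 2↦1, 3↦5, 4↦6, 5↦3, 6↦2]  zeros at y ∈ ∅
  x = 4: [0↦6, 1↦1, 2↦6, 3↦6, 4↦0, 5↦1, 6↦1]  zeros at y ∈ {4}
  x = 5: [0↦1, 1↦5, 2↦2, 3↦5, 4↦6, 5↦4, 6↦5]  zeros at y ∈ ∅
  x = 6: [0↦3, 1↦2, 2↦5, 3↦4, 4↦5, 5↦0, 6↦2]  zeros at y ∈ {5}
Collecting zeros: affine points = {(0, 0), (1, 5), (2, 3), (4, 4), (6, 5)}.
Total count |C(F_7)_aff| = 5.


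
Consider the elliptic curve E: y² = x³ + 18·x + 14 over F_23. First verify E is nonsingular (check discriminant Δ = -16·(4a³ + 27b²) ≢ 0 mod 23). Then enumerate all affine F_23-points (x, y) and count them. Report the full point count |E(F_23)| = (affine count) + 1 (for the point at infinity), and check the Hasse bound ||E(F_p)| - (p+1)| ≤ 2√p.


Affine points = {(2, 9), (2, 14), (3, 7), (3, 16), (4, 9), (4, 14), (6, 4), (6, 19), (7, 0), (8, 7), (8, 16), (9, 10), (9, 13), (11, 5), (11, 18), (12, 7), (12, 16), (15, 5), (15, 18), (17, 9), (17, 14), (18, 11), (18, 12), (19, 4), (19, 19), (20, 5), (20, 18), (21, 4), (21, 19), (22, 8), (22, 15)}; affine count = 31; |E(F_23)| = 32.

Discriminant check: Δ ∝ 4a³ + 27b² = 4·18³ + 27·14² = 4·5832 + 27·196 ≡ 8 (mod 23). Nonzero ⇒ E is nonsingular.
For each x ∈ F_23, compute rhs = x³ + 18·x + 14 mod 23, then count y ∈ F_23 with y² ≡ rhs.
  x = 0: rhs = 14, matching y values: none (0 points).
  x = 1: rhs = 10, matching y values: none (0 points).
  x = 2: rhs = 12, matching y values: 9, 14 (2 points).
  x = 3: rhs = 3, matching y values: 7, 16 (2 points).
  x = 4: rhs = 12, matching y values: 9, 14 (2 points).
  x = 5: rhs = 22, matching y values: none (0 points).
  x = 6: rhs = 16, matching y values: 4, 19 (2 points).
  x = 7: rhs = 0, matching y values: 0 (1 points).
  x = 8: rhs = 3, matching y values: 7, 16 (2 points).
  x = 9: rhs = 8, matching y values: 10, 13 (2 points).
  x = 10: rhs = 21, matching y values: none (0 points).
  x = 11: rhs = 2, matching y values: 5, 18 (2 points).
  x = 12: rhs = 3, matching y values: 7, 16 (2 points).
  x = 13: rhs = 7, matching y values: none (0 points).
  x = 14: rhs = 20, matching y values: none (0 points).
  x = 15: rhs = 2, matching y values: 5, 18 (2 points).
  x = 16: rhs = 5, matching y values: none (0 points).
  x = 17: rhs = 12, matching y values: 9, 14 (2 points).
  x = 18: rhs = 6, matching y values: 11, 12 (2 points).
  x = 19: rhs = 16, matching y values: 4, 19 (2 points).
  x = 20: rhs = 2, matching y values: 5, 18 (2 points).
  x = 21: rhs = 16, matching y values: 4, 19 (2 points).
  x = 22: rhs = 18, matching y values: 8, 15 (2 points).
Total affine count: 31.
Full point count |E(F_23)| = 31 + 1 = 32.
Hasse bound: |32 − (23+1)| = |8| = 8 ≤ 2√23 ≈ 9.5917 ✓.


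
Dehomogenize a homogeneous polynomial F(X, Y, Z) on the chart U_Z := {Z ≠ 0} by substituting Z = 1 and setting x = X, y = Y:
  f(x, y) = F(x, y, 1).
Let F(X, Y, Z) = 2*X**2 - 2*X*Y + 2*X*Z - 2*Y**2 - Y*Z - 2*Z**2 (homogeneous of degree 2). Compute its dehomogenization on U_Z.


f(x, y) = 2*x**2 - 2*x*y + 2*x - 2*y**2 - y - 2

On U_Z we set Z = 1. Each monomial c·X^i·Y^j·Z^k in F becomes c·x^i·y^j·1^k = c·x^i·y^j.
Substituting Z = 1: F(X, Y, 1) = 2*x**2 - 2*x*y + 2*x - 2*y**2 - y - 2.
Note: deg(f) ≤ deg(F) = 2; strict inequality happens when F is divisible by Z (lost terms).


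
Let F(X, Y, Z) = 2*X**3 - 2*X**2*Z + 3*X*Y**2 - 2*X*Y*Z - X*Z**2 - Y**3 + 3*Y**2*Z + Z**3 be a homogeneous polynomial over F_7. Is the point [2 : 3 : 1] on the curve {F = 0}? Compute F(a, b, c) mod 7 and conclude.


F(2,3,1) ≡ 0 (mod 7); P is on the curve.

Evaluate F(2, 3, 1) term-by-term (mod 7).
  2*X**3 ↦ 2·8·1·1 = 16
  -2*X**2*Z ↦ -2·4·1·1 = -8
  3*X*Y**2 ↦ 3·2·9·1 = 54
  -2*X*Y*Z ↦ -2·2·3·1 = -12
  -X*Z**2 ↦ -1·2·1·1 = -2
  -Y**3 ↦ -1·1·27·1 = -27
  3*Y**2*Z ↦ 3·1·9·1 = 27
  Z**3 ↦ 1·1·1·1 = 1
Sum: F(2, 3, 1) = (16) + (-8) + (54) + (-12) + (-2) + (-27) + (27) + (1) = 49.
Reducing mod 7: 49 ≡ 0 (mod 7).
Since F(a, b, c) ≡ 0 (mod 7), P lies on the curve.


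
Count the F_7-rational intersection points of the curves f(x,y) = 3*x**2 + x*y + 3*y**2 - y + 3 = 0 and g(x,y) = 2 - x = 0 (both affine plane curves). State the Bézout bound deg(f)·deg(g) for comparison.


Common zeros: ∅; count = 0; Bézout bound = 2.

deg(f) = 2, deg(g) = 1, so Bézout bound = 2.
Scan x ∈ F_7. For each x, list the y ∈ F_7 with f(x, y) ≡ 0 and those with g(x, y) ≡ 0 (mod 7); the common zeros in that column are the intersection.
  x = 0: f ≡ 0 at y ∈ {6}; g ≡ 0 at y ∈ ∅; common: ∅.
  x = 1: f ≡ 0 at y ∈ ∅; g ≡ 0 at y ∈ ∅; common: ∅.
  x = 2: f ≡ 0 at y ∈ ∅; g ≡ 0 at y ∈ {0, 1, 2, 3, 4, 5, 6}; common: ∅.
  x = 3: f ≡ 0 at y ∈ {1, 3}; g ≡ 0 at y ∈ ∅; common: ∅.
  x = 4: f ≡ 0 at y ∈ ∅; g ≡ 0 at y ∈ ∅; common: ∅.
  x = 5: f ≡ 0 at y ∈ {2, 6}; g ≡ 0 at y ∈ ∅; common: ∅.
  x = 6: f ≡ 0 at y ∈ {1, 2}; g ≡ 0 at y ∈ ∅; common: ∅.
Collecting: common zeros = ∅, so the count is 0.
Comparison with the Bézout bound: 0 ≤ 2 = deg(f)·deg(g), as expected for curves with no common component (the affine F_7-count falls short of the bound because intersections may lie at infinity, over extension fields, or carry multiplicity).


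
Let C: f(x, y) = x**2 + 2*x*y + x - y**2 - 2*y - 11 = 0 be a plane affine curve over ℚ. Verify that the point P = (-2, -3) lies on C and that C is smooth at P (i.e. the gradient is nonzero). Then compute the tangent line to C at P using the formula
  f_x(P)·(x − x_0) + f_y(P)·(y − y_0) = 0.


Tangent line at P: -9*x - 18 = 0.

Step 1: f(-2, -3) = 0, so P lies on C.
Step 2: partial derivatives
  f_x(x, y) = 2*x + 2*y + 1, f_y(x, y) = 2*x - 2*y - 2.
  f_x(P) = -9, f_y(P) = 0 (gradient nonzero, so P is smooth).
Step 3: tangent line at P: -9·(x − -2) + 0·(y − -3) = 0.
Expanding: -9*x - 18 = 0.


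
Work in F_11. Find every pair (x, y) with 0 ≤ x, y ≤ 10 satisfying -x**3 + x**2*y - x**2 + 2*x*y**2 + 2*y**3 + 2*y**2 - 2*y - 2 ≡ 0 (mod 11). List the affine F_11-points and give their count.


Affine F_11-points: {(0, 1), (0, 10), (1, 5), (2, 5), (3, 7), (4, 8), (4, 10), (5, 10), (7, 2), (7, 3), (7, 9), (8, 3), (9, 3), (9, 6)}; count = 14.

For each of the 121 pairs (x, y) ∈ F_11², evaluate f(x, y) mod 11. Record the zeros.
  x = 0: [0↦9, 1↦0, 2↦7, 3↦9, 4↦7, 5↦2, 6↦6, 7↦9, 8↦1, 9↦5, 10↦0]  zeros at y ∈ {1, 10}
  x = 1: [0↦7, 1↦1, 2↦4, 3↦6, 4↦8, 5↦0, 6↦5, 7↦2, 8↦3, 9↦9, 10↦10]  zeros at y ∈ {5}
  x = 2: [0↦8, 1↦7, 2↦8, 3↦1, 4↦9, 5↦0, 6↦8, 7↦1, 8↦2, 9↦1, 10↦10]  zeros at y ∈ {5}
  x = 3: [0↦6, 1↦1, 2↦2, 3↦10, 4↦4, 5↦7, 6↦9, 7↦0, 8↦3, 9↦8, 10↦5]  zeros at y ∈ {7}
  x = 4: [0↦6, 1↦10, 2↦2, 3↦5, 4↦9, 5↦4, 6↦2, 7↦4, 8↦0, 9↦2, 10↦0]  zeros at y ∈ {8, 10}
  x = 5: [0↦2, 1↦6, 2↦2, 3↦2, 4↦7, 5↦7, 6↦3, 7↦7, 8↦9, 9↦10, 10↦0]  zeros at y ∈ {10}
  x = 6: [0↦10, 1↦5, 2↦7, 3↦6, 4↦3, 5↦10, 6↦6, 7↦3, 8↦2, 9↦4, 10↦10]  zeros at y ∈ ∅
  x = 7: [0↦2, 1↦1, 2↦0, 3↦0, 4↦2, 5↦7, 6↦5, 7↦8, 8↦6, 9↦0, 10↦2]  zeros at y ∈ {2, 3, 9}
  x = 8: [0↦5, 1↦10, 2↦8, 3↦0, 4↦9, 5↦3, 6↦5, 7↦5, 8↦4, 9↦3, 10↦3]  zeros at y ∈ {3}
  x = 9: [0↦2, 1↦4, 2↦3, 3↦0, 4↦7, 5↦3, 6↦0, 7↦10, 8↦1, 9↦7, 10↦7]  zeros at y ∈ {3, 6}
  x = 10: [0↦9, 1↦10, 2↦1, 3↦5, 4↦1, 5↦1, 6↦6, 7↦6, 8↦2, 9↦6, 10↦8]  zeros at y ∈ ∅
Collecting zeros: affine points = {(0, 1), (0, 10), (1, 5), (2, 5), (3, 7), (4, 8), (4, 10), (5, 10), (7, 2), (7, 3), (7, 9), (8, 3), (9, 3), (9, 6)}.
Total count |C(F_11)_aff| = 14.


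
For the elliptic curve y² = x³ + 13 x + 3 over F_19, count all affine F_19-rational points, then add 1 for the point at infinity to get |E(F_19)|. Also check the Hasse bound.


Affine points = {(1, 6), (1, 13), (4, 9), (4, 10), (7, 0), (8, 7), (8, 12), (12, 5), (12, 14), (15, 1), (15, 18), (17, 8), (17, 11)}; affine count = 13; |E(F_19)| = 14.

Discriminant check: Δ ∝ 4a³ + 27b² = 4·13³ + 27·3² = 4·2197 + 27·9 ≡ 6 (mod 19). Nonzero ⇒ E is nonsingular.
For each x ∈ F_19, compute rhs = x³ + 13·x + 3 mod 19, then count y ∈ F_19 with y² ≡ rhs.
  x = 0: rhs = 3, matching y values: none (0 points).
  x = 1: rhs = 17, matching y values: 6, 13 (2 points).
  x = 2: rhs = 18, matching y values: none (0 points).
  x = 3: rhs = 12, matching y values: none (0 points).
  x = 4: rhs = 5, matching y values: 9, 10 (2 points).
  x = 5: rhs = 3, matching y values: none (0 points).
  x = 6: rhs = 12, matching y values: none (0 points).
  x = 7: rhs = 0, matching y values: 0 (1 points).
  x = 8: rhs = 11, matching y values: 7, 12 (2 points).
  x = 9: rhs = 13, matching y values: none (0 points).
  x = 10: rhs = 12, matching y values: none (0 points).
  x = 11: rhs = 14, matching y values: none (0 points).
  x = 12: rhs = 6, matching y values: 5, 14 (2 points).
  x = 13: rhs = 13, matching y values: none (0 points).
  x = 14: rhs = 3, matching y values: none (0 points).
  x = 15: rhs = 1, matching y values: 1, 18 (2 points).
  x = 16: rhs = 13, matching y values: none (0 points).
  x = 17: rhs = 7, matching y values: 8, 11 (2 points).
  x = 18: rhs = 8, matching y values: none (0 points).
Total affine count: 13.
Full point count |E(F_19)| = 13 + 1 = 14.
Hasse bound: |14 − (19+1)| = |-6| = 6 ≤ 2√19 ≈ 8.7178 ✓.


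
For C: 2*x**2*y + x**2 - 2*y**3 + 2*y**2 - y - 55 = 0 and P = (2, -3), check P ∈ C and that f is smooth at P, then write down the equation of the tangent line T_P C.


Tangent line at P: -20*x - 59*y - 137 = 0.

Step 1: f(2, -3) = 0, so P lies on C.
Step 2: partial derivatives
  f_x(x, y) = 4*x*y + 2*x, f_y(x, y) = 2*x**2 - 6*y**2 + 4*y - 1.
  f_x(P) = -20, f_y(P) = -59 (gradient nonzero, so P is smooth).
Step 3: tangent line at P: -20·(x − 2) + -59·(y − -3) = 0.
Expanding: -20*x - 59*y - 137 = 0.


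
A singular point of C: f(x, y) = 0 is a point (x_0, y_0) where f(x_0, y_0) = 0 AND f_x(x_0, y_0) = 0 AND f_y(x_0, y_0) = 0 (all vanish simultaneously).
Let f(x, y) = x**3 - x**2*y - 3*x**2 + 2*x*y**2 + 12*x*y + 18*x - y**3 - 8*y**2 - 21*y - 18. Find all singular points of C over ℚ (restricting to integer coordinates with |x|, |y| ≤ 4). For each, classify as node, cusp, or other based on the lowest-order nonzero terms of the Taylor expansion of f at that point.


Singular points: {(0, -3)}; classification: cusp.

Compute partial derivatives:
  f_x = 3*x**2 - 2*x*y - 6*x + 2*y**2 + 12*y + 18.
  f_y = -x**2 + 4*x*y + 12*x - 3*y**2 - 16*y - 21.
Scan x_0 ∈ {−4, ..., 4}. For each x_0, f_y(x_0, y) is a polynomial in y; find its integer roots y ∈ {−4, ..., 4}, then test f_x and f at those candidates.
  x = -4: f_y(-4, y) = -3*y**2 - 32*y - 85; no integer root y with |y| ≤ 4.
  x = -3: f_y(-3, y) = -3*y**2 - 28*y - 66; no integer root y with |y| ≤ 4.
  x = -2: f_y(-2, y) = -3*y**2 - 24*y - 49; no integer root y with |y| ≤ 4.
  x = -1: f_y(-1, y) = -3*y**2 - 20*y - 34; no integer root y with |y| ≤ 4.
  x = 0: f_y(0, y) = -3*y**2 - 16*y - 21; vanishes at y ∈ {-3}. (0, -3): f_x = 0, f = 0 — SINGULAR.
  x = 1: f_y(1, y) = -3*y**2 - 12*y - 10; no integer root y with |y| ≤ 4.
  x = 2: f_y(2, y) = -3*y**2 - 8*y - 1; no integer root y with |y| ≤ 4.
  x = 3: f_y(3, y) = -3*y**2 - 4*y + 6; no integer root y with |y| ≤ 4.
  x = 4: f_y(4, y) = 11 - 3*y**2; no integer root y with |y| ≤ 4.
Only singular point on the grid: (0, -3).
Classify: substitute x = 0 + u, y = -3 + v and expand: f = u**3 - u**2*v + 2*u*v**2 - v**3 + v**2.
No constant or linear terms (consistent with a singular point). Quadratic part: v**2. Cubic part: u**3 - u**2*v + 2*u*v**2 - v**3.
The quadratic part v**2 is a perfect square, so there is a single (double) tangent line v = 0, i.e. y = -3. Restricting the cubic part to that line (v = 0) leaves u**3 ≠ 0, so f is not divisible by v and the branch is v² ≈ -u**3 to lowest order — this is a cusp.
Classification: cusp.


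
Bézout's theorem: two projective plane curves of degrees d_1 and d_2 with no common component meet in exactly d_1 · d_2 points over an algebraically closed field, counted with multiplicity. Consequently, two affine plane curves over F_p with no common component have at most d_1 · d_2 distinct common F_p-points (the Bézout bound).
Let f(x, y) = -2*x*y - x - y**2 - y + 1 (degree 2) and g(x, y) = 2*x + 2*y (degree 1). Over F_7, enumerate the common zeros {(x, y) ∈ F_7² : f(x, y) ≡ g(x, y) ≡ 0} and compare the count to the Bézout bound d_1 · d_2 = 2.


Common zeros: ∅; count = 0; Bézout bound = 2.

deg(f) = 2, deg(g) = 1, so Bézout bound = 2.
Scan x ∈ F_7. For each x, list the y ∈ F_7 with f(x, y) ≡ 0 and those with g(x, y) ≡ 0 (mod 7); the common zeros in that column are the intersection.
  x = 0: f ≡ 0 at y ∈ ∅; g ≡ 0 at y ∈ {0}; common: ∅.
  x = 1: f ≡ 0 at y ∈ {0, 4}; g ≡ 0 at y ∈ {6}; common: ∅.
  x = 2: f ≡ 0 at y ∈ {1}; g ≡ 0 at y ∈ {5}; common: ∅.
  x = 3: f ≡ 0 at y ∈ ∅; g ≡ 0 at y ∈ {4}; common: ∅.
  x = 4: f ≡ 0 at y ∈ ∅; g ≡ 0 at y ∈ {3}; common: ∅.
  x = 5: f ≡ 0 at y ∈ {5}; g ≡ 0 at y ∈ {2}; common: ∅.
  x = 6: f ≡ 0 at y ∈ {2, 6}; g ≡ 0 at y ∈ {1}; common: ∅.
Collecting: common zeros = ∅, so the count is 0.
Comparison with the Bézout bound: 0 ≤ 2 = deg(f)·deg(g), as expected for curves with no common component (the affine F_7-count falls short of the bound because intersections may lie at infinity, over extension fields, or carry multiplicity).


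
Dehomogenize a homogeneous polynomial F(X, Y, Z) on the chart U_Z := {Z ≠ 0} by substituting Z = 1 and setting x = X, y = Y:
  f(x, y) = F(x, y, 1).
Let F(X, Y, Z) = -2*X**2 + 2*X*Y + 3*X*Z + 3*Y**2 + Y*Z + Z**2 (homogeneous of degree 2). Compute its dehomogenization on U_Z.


f(x, y) = -2*x**2 + 2*x*y + 3*x + 3*y**2 + y + 1

On U_Z we set Z = 1. Each monomial c·X^i·Y^j·Z^k in F becomes c·x^i·y^j·1^k = c·x^i·y^j.
Substituting Z = 1: F(X, Y, 1) = -2*x**2 + 2*x*y + 3*x + 3*y**2 + y + 1.
Note: deg(f) ≤ deg(F) = 2; strict inequality happens when F is divisible by Z (lost terms).


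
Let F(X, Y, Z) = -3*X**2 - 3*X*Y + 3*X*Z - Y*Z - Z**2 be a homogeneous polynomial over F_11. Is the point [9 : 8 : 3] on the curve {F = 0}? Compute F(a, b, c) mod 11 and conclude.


F(9,8,3) ≡ 7 (mod 11); P is NOT on the curve.

Evaluate F(9, 8, 3) term-by-term (mod 11).
  -3*X**2 ↦ -3·81·1·1 = -243
  -3*X*Y ↦ -3·9·8·1 = -216
  3*X*Z ↦ 3·9·1·3 = 81
  -Y*Z ↦ -1·1·8·3 = -24
  -Z**2 ↦ -1·1·1·9 = -9
Sum: F(9, 8, 3) = (-243) + (-216) + (81) + (-24) + (-9) = -411.
Reducing mod 11: -411 ≡ 7 (mod 11).
Since F(a, b, c) ≡ 7 ≠ 0 (mod 11), P does NOT lie on the curve.


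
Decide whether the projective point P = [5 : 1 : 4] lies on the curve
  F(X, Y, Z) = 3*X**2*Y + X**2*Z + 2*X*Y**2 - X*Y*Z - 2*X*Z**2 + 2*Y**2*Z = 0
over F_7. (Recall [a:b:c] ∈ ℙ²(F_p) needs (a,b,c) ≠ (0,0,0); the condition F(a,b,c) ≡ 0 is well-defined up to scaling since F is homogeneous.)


F(5,1,4) ≡ 6 (mod 7); P is NOT on the curve.

Evaluate F(5, 1, 4) term-by-term (mod 7).
  3*X**2*Y ↦ 3·25·1·1 = 75
  X**2*Z ↦ 1·25·1·4 = 100
  2*X*Y**2 ↦ 2·5·1·1 = 10
  -X*Y*Z ↦ -1·5·1·4 = -20
  -2*X*Z**2 ↦ -2·5·1·16 = -160
  2*Y**2*Z ↦ 2·1·1·4 = 8
Sum: F(5, 1, 4) = (75) + (100) + (10) + (-20) + (-160) + (8) = 13.
Reducing mod 7: 13 ≡ 6 (mod 7).
Since F(a, b, c) ≡ 6 ≠ 0 (mod 7), P does NOT lie on the curve.


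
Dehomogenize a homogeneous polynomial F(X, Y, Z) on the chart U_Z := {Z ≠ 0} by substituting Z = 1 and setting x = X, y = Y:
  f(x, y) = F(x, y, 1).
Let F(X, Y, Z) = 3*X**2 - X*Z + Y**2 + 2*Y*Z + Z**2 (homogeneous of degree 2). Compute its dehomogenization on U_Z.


f(x, y) = 3*x**2 - x + y**2 + 2*y + 1

On U_Z we set Z = 1. Each monomial c·X^i·Y^j·Z^k in F becomes c·x^i·y^j·1^k = c·x^i·y^j.
Substituting Z = 1: F(X, Y, 1) = 3*x**2 - x + y**2 + 2*y + 1.
Note: deg(f) ≤ deg(F) = 2; strict inequality happens when F is divisible by Z (lost terms).


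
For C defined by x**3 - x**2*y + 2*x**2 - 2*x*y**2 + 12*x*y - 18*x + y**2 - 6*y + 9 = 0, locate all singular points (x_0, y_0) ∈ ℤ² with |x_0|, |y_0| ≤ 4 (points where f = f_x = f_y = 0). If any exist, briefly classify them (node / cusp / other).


Singular points: {(0, 3)}; classification: node.

Compute partial derivatives:
  f_x = 3*x**2 - 2*x*y + 4*x - 2*y**2 + 12*y - 18.
  f_y = -x**2 - 4*x*y + 12*x + 2*y - 6.
Scan x_0 ∈ {−4, ..., 4}. For each x_0, f_y(x_0, y) is a polynomial in y; find its integer roots y ∈ {−4, ..., 4}, then test f_x and f at those candidates.
  x = -4: f_y(-4, y) = 18*y - 70; no integer root y with |y| ≤ 4.
  x = -3: f_y(-3, y) = 14*y - 51; no integer root y with |y| ≤ 4.
  x = -2: f_y(-2, y) = 10*y - 34; no integer root y with |y| ≤ 4.
  x = -1: f_y(-1, y) = 6*y - 19; no integer root y with |y| ≤ 4.
  x = 0: f_y(0, y) = 2*y - 6; vanishes at y ∈ {3}. (0, 3): f_x = 0, f = 0 — SINGULAR.
  x = 1: f_y(1, y) = 5 - 2*y; no integer root y with |y| ≤ 4.
  x = 2: f_y(2, y) = 14 - 6*y; no integer root y with |y| ≤ 4.
  x = 3: f_y(3, y) = 21 - 10*y; no integer root y with |y| ≤ 4.
  x = 4: f_y(4, y) = 26 - 14*y; no integer root y with |y| ≤ 4.
Only singular point on the grid: (0, 3).
Classify: substitute x = 0 + u, y = 3 + v and expand: f = u**3 - u**2*v - u**2 - 2*u*v**2 + v**2.
No constant or linear terms (consistent with a singular point). Quadratic part: -u**2 + v**2. Cubic part: u**3 - u**2*v - 2*u*v**2.
The quadratic part v**2 - u**2 = (v − u)(v + u) splits into two distinct linear factors, so there are two distinct tangent lines y − 3 = ±(x − 0) — this is a node (ordinary double point).
Classification: node.


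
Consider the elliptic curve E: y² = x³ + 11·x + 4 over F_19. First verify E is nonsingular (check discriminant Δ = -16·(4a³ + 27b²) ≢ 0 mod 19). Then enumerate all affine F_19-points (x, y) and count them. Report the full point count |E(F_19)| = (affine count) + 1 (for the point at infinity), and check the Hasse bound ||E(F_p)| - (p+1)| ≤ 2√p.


Affine points = {(0, 2), (0, 17), (1, 4), (1, 15), (3, 8), (3, 11), (4, 6), (4, 13), (6, 1), (6, 18), (7, 5), (7, 14), (13, 8), (13, 11), (16, 1), (16, 18), (18, 7), (18, 12)}; affine count = 18; |E(F_19)| = 19.

Discriminant check: Δ ∝ 4a³ + 27b² = 4·11³ + 27·4² = 4·1331 + 27·16 ≡ 18 (mod 19). Nonzero ⇒ E is nonsingular.
For each x ∈ F_19, compute rhs = x³ + 11·x + 4 mod 19, then count y ∈ F_19 with y² ≡ rhs.
  x = 0: rhs = 4, matching y values: 2, 17 (2 points).
  x = 1: rhs = 16, matching y values: 4, 15 (2 points).
  x = 2: rhs = 15, matching y values: none (0 points).
  x = 3: rhs = 7, matching y values: 8, 11 (2 points).
  x = 4: rhs = 17, matching y values: 6, 13 (2 points).
  x = 5: rhs = 13, matching y values: none (0 points).
  x = 6: rhs = 1, matching y values: 1, 18 (2 points).
  x = 7: rhs = 6, matching y values: 5, 14 (2 points).
  x = 8: rhs = 15, matching y values: none (0 points).
  x = 9: rhs = 15, matching y values: none (0 points).
  x = 10: rhs = 12, matching y values: none (0 points).
  x = 11: rhs = 12, matching y values: none (0 points).
  x = 12: rhs = 2, matching y values: none (0 points).
  x = 13: rhs = 7, matching y values: 8, 11 (2 points).
  x = 14: rhs = 14, matching y values: none (0 points).
  x = 15: rhs = 10, matching y values: none (0 points).
  x = 16: rhs = 1, matching y values: 1, 18 (2 points).
  x = 17: rhs = 12, matching y values: none (0 points).
  x = 18: rhs = 11, matching y values: 7, 12 (2 points).
Total affine count: 18.
Full point count |E(F_19)| = 18 + 1 = 19.
Hasse bound: |19 − (19+1)| = |-1| = 1 ≤ 2√19 ≈ 8.7178 ✓.


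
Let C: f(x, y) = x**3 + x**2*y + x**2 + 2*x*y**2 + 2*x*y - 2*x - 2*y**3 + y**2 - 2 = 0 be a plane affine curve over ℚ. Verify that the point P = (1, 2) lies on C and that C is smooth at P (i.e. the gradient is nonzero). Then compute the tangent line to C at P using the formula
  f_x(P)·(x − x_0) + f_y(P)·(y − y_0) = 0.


Tangent line at P: 19*x - 9*y - 1 = 0.

Step 1: f(1, 2) = 0, so P lies on C.
Step 2: partial derivatives
  f_x(x, y) = 3*x**2 + 2*x*y + 2*x + 2*y**2 + 2*y - 2, f_y(x, y) = x**2 + 4*x*y + 2*x - 6*y**2 + 2*y.
  f_x(P) = 19, f_y(P) = -9 (gradient nonzero, so P is smooth).
Step 3: tangent line at P: 19·(x − 1) + -9·(y − 2) = 0.
Expanding: 19*x - 9*y - 1 = 0.


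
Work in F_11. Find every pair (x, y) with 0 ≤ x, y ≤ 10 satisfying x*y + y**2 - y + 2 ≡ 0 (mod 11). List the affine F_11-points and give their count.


Affine F_11-points: {(0, 5), (0, 7), (1, 3), (1, 8), (2, 4), (2, 6), (4, 9), (4, 10), (9, 1), (9, 2)}; count = 10.

For each of the 121 pairs (x, y) ∈ F_11², evaluate f(x, y) mod 11. Record the zeros.
  x = 0: [0↦2, 1↦2, 2↦4, 3↦8, 4↦3, 5↦0, 6↦10, 7↦0, 8↦3, 9↦8, 10↦4]  zeros at y ∈ {5, 7}
  x = 1: [0↦2, 1↦3, 2↦6, 3↦0, 4↦7, 5↦5, 6↦5, 7↦7, 8↦0, 9↦6, 10↦3]  zeros at y ∈ {3, 8}
  x = 2: [0↦2, 1↦4, 2↦8, 3↦3, 4↦0, 5↦10, 6↦0, 7↦3, 8↦8, 9↦4, 10↦2]  zeros at y ∈ {4, 6}
  x = 3: [0↦2, 1↦5, 2↦10, 3↦6, 4↦4, 5↦4, 6↦6, 7↦10, 8↦5, 9↦2, 10↦1]  zeros at y ∈ ∅
  x = 4: [0↦2, 1↦6, 2↦1, 3↦9, 4↦8, 5↦9, 6↦1, 7↦6, 8↦2, 9↦0, 10↦0]  zeros at y ∈ {9, 10}
  x = 5: [0↦2, 1↦7, 2↦3, 3↦1, 4↦1, 5↦3, 6↦7, 7↦2, 8↦10, 9↦9, 10↦10]  zeros at y ∈ ∅
  x = 6: [0↦2, 1↦8, 2↦5, 3↦4, 4↦5, 5↦8, 6↦2, 7↦9, 8↦7, 9↦7, 10↦9]  zeros at y ∈ ∅
  x = 7: [0↦2, 1↦9, 2↦7, 3↦7, 4↦9, 5↦2, 6↦8, 7↦5, 8↦4, 9↦5, 10↦8]  zeros at y ∈ ∅
  x = 8: [0↦2, 1↦10, 2↦9, 3↦10, 4↦2, 5↦7, 6↦3, 7↦1, 8↦1, 9↦3, 10↦7]  zeros at y ∈ ∅
  x = 9: [0↦2, 1↦0, 2↦0, 3↦2, 4↦6, 5↦1, 6↦9, 7↦8, 8↦9, 9↦1, 10↦6]  zeros at y ∈ {1, 2}
  x = 10: [0↦2, 1↦1, 2↦2, 3↦5, 4↦10, 5↦6, 6↦4, 7↦4, 8↦6, 9↦10, 10↦5]  zeros at y ∈ ∅
Collecting zeros: affine points = {(0, 5), (0, 7), (1, 3), (1, 8), (2, 4), (2, 6), (4, 9), (4, 10), (9, 1), (9, 2)}.
Total count |C(F_11)_aff| = 10.


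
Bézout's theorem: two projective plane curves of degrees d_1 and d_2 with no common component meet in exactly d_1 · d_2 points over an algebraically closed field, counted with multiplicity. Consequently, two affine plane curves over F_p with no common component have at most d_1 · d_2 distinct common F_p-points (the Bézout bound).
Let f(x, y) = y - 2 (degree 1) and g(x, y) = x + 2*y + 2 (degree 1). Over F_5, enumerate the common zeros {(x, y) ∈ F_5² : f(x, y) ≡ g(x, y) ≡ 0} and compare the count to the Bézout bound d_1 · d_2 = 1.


Common zeros: {(4, 2)}; count = 1; Bézout bound = 1.

deg(f) = 1, deg(g) = 1, so Bézout bound = 1.
Scan x ∈ F_5. For each x, list the y ∈ F_5 with f(x, y) ≡ 0 and those with g(x, y) ≡ 0 (mod 5); the common zeros in that column are the intersection.
  x = 0: f ≡ 0 at y ∈ {2}; g ≡ 0 at y ∈ {4}; common: ∅.
  x = 1: f ≡ 0 at y ∈ {2}; g ≡ 0 at y ∈ {1}; common: ∅.
  x = 2: f ≡ 0 at y ∈ {2}; g ≡ 0 at y ∈ {3}; common: ∅.
  x = 3: f ≡ 0 at y ∈ {2}; g ≡ 0 at y ∈ {0}; common: ∅.
  x = 4: f ≡ 0 at y ∈ {2}; g ≡ 0 at y ∈ {2}; common: {2}.
Collecting: common zeros = {(4, 2)}, so the count is 1.
Comparison with the Bézout bound: 1 ≤ 1 = deg(f)·deg(g), as expected for curves with no common component (the bound is attained).
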